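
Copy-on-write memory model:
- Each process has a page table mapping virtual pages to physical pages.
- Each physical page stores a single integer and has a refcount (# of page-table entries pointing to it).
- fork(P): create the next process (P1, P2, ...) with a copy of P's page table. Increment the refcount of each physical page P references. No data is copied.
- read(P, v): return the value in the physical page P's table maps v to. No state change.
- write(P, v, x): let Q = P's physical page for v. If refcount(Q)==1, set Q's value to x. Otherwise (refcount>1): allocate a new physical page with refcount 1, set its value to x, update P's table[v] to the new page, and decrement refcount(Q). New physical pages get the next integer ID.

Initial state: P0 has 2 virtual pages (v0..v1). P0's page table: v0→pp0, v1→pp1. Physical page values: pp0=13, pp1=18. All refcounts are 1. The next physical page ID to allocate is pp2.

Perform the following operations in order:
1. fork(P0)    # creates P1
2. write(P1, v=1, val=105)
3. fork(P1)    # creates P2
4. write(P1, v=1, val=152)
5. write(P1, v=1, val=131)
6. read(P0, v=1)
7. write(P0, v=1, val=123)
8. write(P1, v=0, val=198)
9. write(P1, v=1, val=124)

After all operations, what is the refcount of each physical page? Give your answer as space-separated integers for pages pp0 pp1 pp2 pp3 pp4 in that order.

Answer: 2 1 1 1 1

Derivation:
Op 1: fork(P0) -> P1. 2 ppages; refcounts: pp0:2 pp1:2
Op 2: write(P1, v1, 105). refcount(pp1)=2>1 -> COPY to pp2. 3 ppages; refcounts: pp0:2 pp1:1 pp2:1
Op 3: fork(P1) -> P2. 3 ppages; refcounts: pp0:3 pp1:1 pp2:2
Op 4: write(P1, v1, 152). refcount(pp2)=2>1 -> COPY to pp3. 4 ppages; refcounts: pp0:3 pp1:1 pp2:1 pp3:1
Op 5: write(P1, v1, 131). refcount(pp3)=1 -> write in place. 4 ppages; refcounts: pp0:3 pp1:1 pp2:1 pp3:1
Op 6: read(P0, v1) -> 18. No state change.
Op 7: write(P0, v1, 123). refcount(pp1)=1 -> write in place. 4 ppages; refcounts: pp0:3 pp1:1 pp2:1 pp3:1
Op 8: write(P1, v0, 198). refcount(pp0)=3>1 -> COPY to pp4. 5 ppages; refcounts: pp0:2 pp1:1 pp2:1 pp3:1 pp4:1
Op 9: write(P1, v1, 124). refcount(pp3)=1 -> write in place. 5 ppages; refcounts: pp0:2 pp1:1 pp2:1 pp3:1 pp4:1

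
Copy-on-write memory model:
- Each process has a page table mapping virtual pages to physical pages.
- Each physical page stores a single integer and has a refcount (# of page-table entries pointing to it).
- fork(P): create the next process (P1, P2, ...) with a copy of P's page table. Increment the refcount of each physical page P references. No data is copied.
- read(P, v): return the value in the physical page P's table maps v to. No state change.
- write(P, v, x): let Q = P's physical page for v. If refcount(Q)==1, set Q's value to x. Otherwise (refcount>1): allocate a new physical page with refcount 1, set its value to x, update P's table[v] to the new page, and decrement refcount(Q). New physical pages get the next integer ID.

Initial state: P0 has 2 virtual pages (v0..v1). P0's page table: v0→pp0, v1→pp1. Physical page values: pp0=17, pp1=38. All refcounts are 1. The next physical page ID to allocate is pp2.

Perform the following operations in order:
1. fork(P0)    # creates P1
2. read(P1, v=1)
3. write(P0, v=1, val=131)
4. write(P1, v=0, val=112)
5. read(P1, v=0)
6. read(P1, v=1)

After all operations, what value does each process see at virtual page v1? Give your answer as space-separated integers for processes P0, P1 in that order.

Answer: 131 38

Derivation:
Op 1: fork(P0) -> P1. 2 ppages; refcounts: pp0:2 pp1:2
Op 2: read(P1, v1) -> 38. No state change.
Op 3: write(P0, v1, 131). refcount(pp1)=2>1 -> COPY to pp2. 3 ppages; refcounts: pp0:2 pp1:1 pp2:1
Op 4: write(P1, v0, 112). refcount(pp0)=2>1 -> COPY to pp3. 4 ppages; refcounts: pp0:1 pp1:1 pp2:1 pp3:1
Op 5: read(P1, v0) -> 112. No state change.
Op 6: read(P1, v1) -> 38. No state change.
P0: v1 -> pp2 = 131
P1: v1 -> pp1 = 38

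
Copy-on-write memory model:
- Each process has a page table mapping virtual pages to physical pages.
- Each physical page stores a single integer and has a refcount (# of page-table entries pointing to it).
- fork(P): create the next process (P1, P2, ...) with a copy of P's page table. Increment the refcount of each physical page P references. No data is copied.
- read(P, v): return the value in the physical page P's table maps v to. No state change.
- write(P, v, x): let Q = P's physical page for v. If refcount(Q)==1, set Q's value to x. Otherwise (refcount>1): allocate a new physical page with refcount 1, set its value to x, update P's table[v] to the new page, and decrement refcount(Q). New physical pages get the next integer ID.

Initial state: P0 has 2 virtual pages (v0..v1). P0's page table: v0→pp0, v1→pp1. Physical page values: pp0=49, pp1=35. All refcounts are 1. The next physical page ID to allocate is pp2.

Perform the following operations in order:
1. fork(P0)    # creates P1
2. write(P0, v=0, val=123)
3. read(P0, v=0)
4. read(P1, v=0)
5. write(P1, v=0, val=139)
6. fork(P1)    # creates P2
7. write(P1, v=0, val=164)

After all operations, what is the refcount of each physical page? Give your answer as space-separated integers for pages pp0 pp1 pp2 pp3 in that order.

Op 1: fork(P0) -> P1. 2 ppages; refcounts: pp0:2 pp1:2
Op 2: write(P0, v0, 123). refcount(pp0)=2>1 -> COPY to pp2. 3 ppages; refcounts: pp0:1 pp1:2 pp2:1
Op 3: read(P0, v0) -> 123. No state change.
Op 4: read(P1, v0) -> 49. No state change.
Op 5: write(P1, v0, 139). refcount(pp0)=1 -> write in place. 3 ppages; refcounts: pp0:1 pp1:2 pp2:1
Op 6: fork(P1) -> P2. 3 ppages; refcounts: pp0:2 pp1:3 pp2:1
Op 7: write(P1, v0, 164). refcount(pp0)=2>1 -> COPY to pp3. 4 ppages; refcounts: pp0:1 pp1:3 pp2:1 pp3:1

Answer: 1 3 1 1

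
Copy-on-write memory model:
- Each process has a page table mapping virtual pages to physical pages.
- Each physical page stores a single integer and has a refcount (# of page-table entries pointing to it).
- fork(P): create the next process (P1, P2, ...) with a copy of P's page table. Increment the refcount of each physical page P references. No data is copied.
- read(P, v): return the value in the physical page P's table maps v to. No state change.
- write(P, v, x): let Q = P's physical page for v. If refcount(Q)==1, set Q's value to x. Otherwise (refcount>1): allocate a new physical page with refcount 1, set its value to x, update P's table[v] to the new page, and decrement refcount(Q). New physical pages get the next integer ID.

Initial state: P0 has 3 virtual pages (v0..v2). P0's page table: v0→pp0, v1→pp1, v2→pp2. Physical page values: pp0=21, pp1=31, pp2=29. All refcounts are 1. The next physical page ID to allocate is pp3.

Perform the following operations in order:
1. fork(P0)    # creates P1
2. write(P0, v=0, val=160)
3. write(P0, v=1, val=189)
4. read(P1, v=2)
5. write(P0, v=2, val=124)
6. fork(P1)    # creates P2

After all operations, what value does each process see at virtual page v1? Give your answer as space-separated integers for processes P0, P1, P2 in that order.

Op 1: fork(P0) -> P1. 3 ppages; refcounts: pp0:2 pp1:2 pp2:2
Op 2: write(P0, v0, 160). refcount(pp0)=2>1 -> COPY to pp3. 4 ppages; refcounts: pp0:1 pp1:2 pp2:2 pp3:1
Op 3: write(P0, v1, 189). refcount(pp1)=2>1 -> COPY to pp4. 5 ppages; refcounts: pp0:1 pp1:1 pp2:2 pp3:1 pp4:1
Op 4: read(P1, v2) -> 29. No state change.
Op 5: write(P0, v2, 124). refcount(pp2)=2>1 -> COPY to pp5. 6 ppages; refcounts: pp0:1 pp1:1 pp2:1 pp3:1 pp4:1 pp5:1
Op 6: fork(P1) -> P2. 6 ppages; refcounts: pp0:2 pp1:2 pp2:2 pp3:1 pp4:1 pp5:1
P0: v1 -> pp4 = 189
P1: v1 -> pp1 = 31
P2: v1 -> pp1 = 31

Answer: 189 31 31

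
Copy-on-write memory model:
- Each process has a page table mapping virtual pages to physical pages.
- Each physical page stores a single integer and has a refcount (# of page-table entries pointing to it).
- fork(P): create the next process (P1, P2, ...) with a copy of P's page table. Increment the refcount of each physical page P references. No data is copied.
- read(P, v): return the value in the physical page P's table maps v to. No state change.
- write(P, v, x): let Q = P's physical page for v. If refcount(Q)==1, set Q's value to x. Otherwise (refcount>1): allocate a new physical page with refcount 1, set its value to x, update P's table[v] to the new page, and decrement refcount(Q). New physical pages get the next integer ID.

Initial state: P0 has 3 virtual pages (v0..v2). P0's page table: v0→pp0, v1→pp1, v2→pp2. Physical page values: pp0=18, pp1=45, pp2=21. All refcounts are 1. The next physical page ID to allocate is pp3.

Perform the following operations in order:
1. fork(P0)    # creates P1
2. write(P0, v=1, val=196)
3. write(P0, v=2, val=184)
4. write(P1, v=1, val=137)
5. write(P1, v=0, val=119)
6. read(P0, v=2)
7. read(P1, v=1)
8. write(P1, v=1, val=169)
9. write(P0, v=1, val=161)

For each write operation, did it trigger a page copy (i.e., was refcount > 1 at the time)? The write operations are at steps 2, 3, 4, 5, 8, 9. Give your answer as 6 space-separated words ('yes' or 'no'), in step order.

Op 1: fork(P0) -> P1. 3 ppages; refcounts: pp0:2 pp1:2 pp2:2
Op 2: write(P0, v1, 196). refcount(pp1)=2>1 -> COPY to pp3. 4 ppages; refcounts: pp0:2 pp1:1 pp2:2 pp3:1
Op 3: write(P0, v2, 184). refcount(pp2)=2>1 -> COPY to pp4. 5 ppages; refcounts: pp0:2 pp1:1 pp2:1 pp3:1 pp4:1
Op 4: write(P1, v1, 137). refcount(pp1)=1 -> write in place. 5 ppages; refcounts: pp0:2 pp1:1 pp2:1 pp3:1 pp4:1
Op 5: write(P1, v0, 119). refcount(pp0)=2>1 -> COPY to pp5. 6 ppages; refcounts: pp0:1 pp1:1 pp2:1 pp3:1 pp4:1 pp5:1
Op 6: read(P0, v2) -> 184. No state change.
Op 7: read(P1, v1) -> 137. No state change.
Op 8: write(P1, v1, 169). refcount(pp1)=1 -> write in place. 6 ppages; refcounts: pp0:1 pp1:1 pp2:1 pp3:1 pp4:1 pp5:1
Op 9: write(P0, v1, 161). refcount(pp3)=1 -> write in place. 6 ppages; refcounts: pp0:1 pp1:1 pp2:1 pp3:1 pp4:1 pp5:1

yes yes no yes no no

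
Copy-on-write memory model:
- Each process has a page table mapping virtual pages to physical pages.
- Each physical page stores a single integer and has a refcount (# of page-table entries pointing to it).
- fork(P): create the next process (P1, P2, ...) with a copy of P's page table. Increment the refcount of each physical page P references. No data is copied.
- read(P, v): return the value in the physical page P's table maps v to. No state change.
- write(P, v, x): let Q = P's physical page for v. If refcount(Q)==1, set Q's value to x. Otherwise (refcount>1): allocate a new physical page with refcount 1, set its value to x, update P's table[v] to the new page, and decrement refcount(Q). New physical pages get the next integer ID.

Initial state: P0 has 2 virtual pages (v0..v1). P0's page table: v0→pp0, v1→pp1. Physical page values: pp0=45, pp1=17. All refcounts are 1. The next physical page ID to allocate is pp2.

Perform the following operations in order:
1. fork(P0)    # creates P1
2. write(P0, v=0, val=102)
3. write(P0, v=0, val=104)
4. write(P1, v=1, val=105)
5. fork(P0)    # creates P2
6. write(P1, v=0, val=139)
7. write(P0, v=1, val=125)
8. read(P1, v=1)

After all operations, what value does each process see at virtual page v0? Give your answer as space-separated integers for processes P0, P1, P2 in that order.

Answer: 104 139 104

Derivation:
Op 1: fork(P0) -> P1. 2 ppages; refcounts: pp0:2 pp1:2
Op 2: write(P0, v0, 102). refcount(pp0)=2>1 -> COPY to pp2. 3 ppages; refcounts: pp0:1 pp1:2 pp2:1
Op 3: write(P0, v0, 104). refcount(pp2)=1 -> write in place. 3 ppages; refcounts: pp0:1 pp1:2 pp2:1
Op 4: write(P1, v1, 105). refcount(pp1)=2>1 -> COPY to pp3. 4 ppages; refcounts: pp0:1 pp1:1 pp2:1 pp3:1
Op 5: fork(P0) -> P2. 4 ppages; refcounts: pp0:1 pp1:2 pp2:2 pp3:1
Op 6: write(P1, v0, 139). refcount(pp0)=1 -> write in place. 4 ppages; refcounts: pp0:1 pp1:2 pp2:2 pp3:1
Op 7: write(P0, v1, 125). refcount(pp1)=2>1 -> COPY to pp4. 5 ppages; refcounts: pp0:1 pp1:1 pp2:2 pp3:1 pp4:1
Op 8: read(P1, v1) -> 105. No state change.
P0: v0 -> pp2 = 104
P1: v0 -> pp0 = 139
P2: v0 -> pp2 = 104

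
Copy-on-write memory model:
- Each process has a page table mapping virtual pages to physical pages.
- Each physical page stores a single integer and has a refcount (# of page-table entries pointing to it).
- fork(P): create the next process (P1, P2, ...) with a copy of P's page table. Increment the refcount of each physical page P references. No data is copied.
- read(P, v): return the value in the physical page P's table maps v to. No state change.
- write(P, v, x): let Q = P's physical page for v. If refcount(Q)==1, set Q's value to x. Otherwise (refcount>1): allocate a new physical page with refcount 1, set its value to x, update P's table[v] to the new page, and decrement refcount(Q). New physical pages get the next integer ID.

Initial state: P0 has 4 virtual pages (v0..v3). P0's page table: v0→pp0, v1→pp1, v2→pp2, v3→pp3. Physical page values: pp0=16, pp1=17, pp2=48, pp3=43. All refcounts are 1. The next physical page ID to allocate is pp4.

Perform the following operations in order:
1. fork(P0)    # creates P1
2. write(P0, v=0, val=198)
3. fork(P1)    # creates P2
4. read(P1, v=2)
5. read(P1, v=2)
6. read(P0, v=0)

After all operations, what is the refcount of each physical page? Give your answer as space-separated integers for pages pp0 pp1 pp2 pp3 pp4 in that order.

Answer: 2 3 3 3 1

Derivation:
Op 1: fork(P0) -> P1. 4 ppages; refcounts: pp0:2 pp1:2 pp2:2 pp3:2
Op 2: write(P0, v0, 198). refcount(pp0)=2>1 -> COPY to pp4. 5 ppages; refcounts: pp0:1 pp1:2 pp2:2 pp3:2 pp4:1
Op 3: fork(P1) -> P2. 5 ppages; refcounts: pp0:2 pp1:3 pp2:3 pp3:3 pp4:1
Op 4: read(P1, v2) -> 48. No state change.
Op 5: read(P1, v2) -> 48. No state change.
Op 6: read(P0, v0) -> 198. No state change.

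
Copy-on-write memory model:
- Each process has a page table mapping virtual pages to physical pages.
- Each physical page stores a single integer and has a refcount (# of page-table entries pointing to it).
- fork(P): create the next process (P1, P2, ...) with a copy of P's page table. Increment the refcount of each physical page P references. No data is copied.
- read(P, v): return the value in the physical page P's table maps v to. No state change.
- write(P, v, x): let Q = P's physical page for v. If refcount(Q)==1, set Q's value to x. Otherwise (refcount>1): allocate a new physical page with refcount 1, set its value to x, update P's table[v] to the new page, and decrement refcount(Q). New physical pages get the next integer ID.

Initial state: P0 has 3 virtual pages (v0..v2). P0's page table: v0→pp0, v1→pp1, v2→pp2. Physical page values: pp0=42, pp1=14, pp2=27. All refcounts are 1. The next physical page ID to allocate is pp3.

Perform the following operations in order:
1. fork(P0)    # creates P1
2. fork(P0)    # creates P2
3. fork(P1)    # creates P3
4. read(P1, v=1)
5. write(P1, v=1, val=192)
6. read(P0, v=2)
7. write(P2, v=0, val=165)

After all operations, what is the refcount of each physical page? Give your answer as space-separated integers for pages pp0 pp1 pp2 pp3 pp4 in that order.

Answer: 3 3 4 1 1

Derivation:
Op 1: fork(P0) -> P1. 3 ppages; refcounts: pp0:2 pp1:2 pp2:2
Op 2: fork(P0) -> P2. 3 ppages; refcounts: pp0:3 pp1:3 pp2:3
Op 3: fork(P1) -> P3. 3 ppages; refcounts: pp0:4 pp1:4 pp2:4
Op 4: read(P1, v1) -> 14. No state change.
Op 5: write(P1, v1, 192). refcount(pp1)=4>1 -> COPY to pp3. 4 ppages; refcounts: pp0:4 pp1:3 pp2:4 pp3:1
Op 6: read(P0, v2) -> 27. No state change.
Op 7: write(P2, v0, 165). refcount(pp0)=4>1 -> COPY to pp4. 5 ppages; refcounts: pp0:3 pp1:3 pp2:4 pp3:1 pp4:1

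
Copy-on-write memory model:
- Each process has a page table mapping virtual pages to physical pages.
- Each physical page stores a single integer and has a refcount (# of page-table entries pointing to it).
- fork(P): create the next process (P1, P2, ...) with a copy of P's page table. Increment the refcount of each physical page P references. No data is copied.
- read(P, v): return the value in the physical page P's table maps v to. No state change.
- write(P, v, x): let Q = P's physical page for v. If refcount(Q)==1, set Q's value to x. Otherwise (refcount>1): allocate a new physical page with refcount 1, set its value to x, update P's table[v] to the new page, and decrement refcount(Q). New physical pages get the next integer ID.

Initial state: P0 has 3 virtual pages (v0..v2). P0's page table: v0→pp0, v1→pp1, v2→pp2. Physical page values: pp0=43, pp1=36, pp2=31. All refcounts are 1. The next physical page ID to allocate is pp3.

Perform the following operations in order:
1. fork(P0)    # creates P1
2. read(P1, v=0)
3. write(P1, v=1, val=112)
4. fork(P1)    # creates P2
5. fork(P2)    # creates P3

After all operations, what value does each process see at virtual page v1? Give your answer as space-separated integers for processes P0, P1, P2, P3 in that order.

Answer: 36 112 112 112

Derivation:
Op 1: fork(P0) -> P1. 3 ppages; refcounts: pp0:2 pp1:2 pp2:2
Op 2: read(P1, v0) -> 43. No state change.
Op 3: write(P1, v1, 112). refcount(pp1)=2>1 -> COPY to pp3. 4 ppages; refcounts: pp0:2 pp1:1 pp2:2 pp3:1
Op 4: fork(P1) -> P2. 4 ppages; refcounts: pp0:3 pp1:1 pp2:3 pp3:2
Op 5: fork(P2) -> P3. 4 ppages; refcounts: pp0:4 pp1:1 pp2:4 pp3:3
P0: v1 -> pp1 = 36
P1: v1 -> pp3 = 112
P2: v1 -> pp3 = 112
P3: v1 -> pp3 = 112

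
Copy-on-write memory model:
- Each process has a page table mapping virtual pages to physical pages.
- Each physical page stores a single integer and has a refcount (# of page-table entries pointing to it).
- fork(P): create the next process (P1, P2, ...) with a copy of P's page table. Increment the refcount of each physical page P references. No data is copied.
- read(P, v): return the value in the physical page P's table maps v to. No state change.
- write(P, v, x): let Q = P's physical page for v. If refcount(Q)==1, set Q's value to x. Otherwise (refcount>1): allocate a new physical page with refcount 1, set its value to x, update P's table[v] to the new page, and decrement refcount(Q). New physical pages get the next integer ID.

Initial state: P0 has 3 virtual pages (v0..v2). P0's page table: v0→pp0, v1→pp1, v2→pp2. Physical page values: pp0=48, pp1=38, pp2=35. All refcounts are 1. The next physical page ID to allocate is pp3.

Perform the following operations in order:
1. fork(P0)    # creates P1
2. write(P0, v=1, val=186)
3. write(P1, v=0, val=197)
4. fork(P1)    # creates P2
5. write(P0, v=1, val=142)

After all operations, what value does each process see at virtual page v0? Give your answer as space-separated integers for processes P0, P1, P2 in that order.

Answer: 48 197 197

Derivation:
Op 1: fork(P0) -> P1. 3 ppages; refcounts: pp0:2 pp1:2 pp2:2
Op 2: write(P0, v1, 186). refcount(pp1)=2>1 -> COPY to pp3. 4 ppages; refcounts: pp0:2 pp1:1 pp2:2 pp3:1
Op 3: write(P1, v0, 197). refcount(pp0)=2>1 -> COPY to pp4. 5 ppages; refcounts: pp0:1 pp1:1 pp2:2 pp3:1 pp4:1
Op 4: fork(P1) -> P2. 5 ppages; refcounts: pp0:1 pp1:2 pp2:3 pp3:1 pp4:2
Op 5: write(P0, v1, 142). refcount(pp3)=1 -> write in place. 5 ppages; refcounts: pp0:1 pp1:2 pp2:3 pp3:1 pp4:2
P0: v0 -> pp0 = 48
P1: v0 -> pp4 = 197
P2: v0 -> pp4 = 197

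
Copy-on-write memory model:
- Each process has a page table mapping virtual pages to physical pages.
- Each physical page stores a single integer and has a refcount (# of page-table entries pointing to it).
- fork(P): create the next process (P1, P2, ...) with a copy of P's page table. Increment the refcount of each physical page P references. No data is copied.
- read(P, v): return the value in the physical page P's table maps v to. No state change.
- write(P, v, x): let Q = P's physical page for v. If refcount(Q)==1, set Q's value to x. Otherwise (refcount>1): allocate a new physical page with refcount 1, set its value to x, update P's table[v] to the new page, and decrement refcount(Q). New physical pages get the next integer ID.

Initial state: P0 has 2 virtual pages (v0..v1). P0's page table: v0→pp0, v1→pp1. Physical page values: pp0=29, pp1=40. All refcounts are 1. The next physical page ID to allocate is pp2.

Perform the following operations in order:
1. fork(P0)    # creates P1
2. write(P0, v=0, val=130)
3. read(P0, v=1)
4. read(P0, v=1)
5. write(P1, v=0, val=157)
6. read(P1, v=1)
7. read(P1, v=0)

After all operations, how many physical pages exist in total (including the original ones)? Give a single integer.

Answer: 3

Derivation:
Op 1: fork(P0) -> P1. 2 ppages; refcounts: pp0:2 pp1:2
Op 2: write(P0, v0, 130). refcount(pp0)=2>1 -> COPY to pp2. 3 ppages; refcounts: pp0:1 pp1:2 pp2:1
Op 3: read(P0, v1) -> 40. No state change.
Op 4: read(P0, v1) -> 40. No state change.
Op 5: write(P1, v0, 157). refcount(pp0)=1 -> write in place. 3 ppages; refcounts: pp0:1 pp1:2 pp2:1
Op 6: read(P1, v1) -> 40. No state change.
Op 7: read(P1, v0) -> 157. No state change.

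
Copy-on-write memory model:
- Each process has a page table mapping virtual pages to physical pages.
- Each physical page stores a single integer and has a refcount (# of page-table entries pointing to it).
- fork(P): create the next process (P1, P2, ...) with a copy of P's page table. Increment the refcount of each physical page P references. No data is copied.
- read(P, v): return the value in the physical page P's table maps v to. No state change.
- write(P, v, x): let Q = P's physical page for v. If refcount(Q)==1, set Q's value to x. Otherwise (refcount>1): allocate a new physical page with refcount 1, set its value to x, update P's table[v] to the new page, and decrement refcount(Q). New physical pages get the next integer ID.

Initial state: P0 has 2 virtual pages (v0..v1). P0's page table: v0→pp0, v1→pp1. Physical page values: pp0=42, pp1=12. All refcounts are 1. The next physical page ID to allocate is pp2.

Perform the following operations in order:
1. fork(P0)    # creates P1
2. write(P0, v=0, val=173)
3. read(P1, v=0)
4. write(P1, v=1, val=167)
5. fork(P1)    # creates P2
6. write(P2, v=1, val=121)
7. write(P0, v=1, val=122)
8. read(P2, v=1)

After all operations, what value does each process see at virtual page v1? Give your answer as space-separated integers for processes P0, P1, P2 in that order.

Op 1: fork(P0) -> P1. 2 ppages; refcounts: pp0:2 pp1:2
Op 2: write(P0, v0, 173). refcount(pp0)=2>1 -> COPY to pp2. 3 ppages; refcounts: pp0:1 pp1:2 pp2:1
Op 3: read(P1, v0) -> 42. No state change.
Op 4: write(P1, v1, 167). refcount(pp1)=2>1 -> COPY to pp3. 4 ppages; refcounts: pp0:1 pp1:1 pp2:1 pp3:1
Op 5: fork(P1) -> P2. 4 ppages; refcounts: pp0:2 pp1:1 pp2:1 pp3:2
Op 6: write(P2, v1, 121). refcount(pp3)=2>1 -> COPY to pp4. 5 ppages; refcounts: pp0:2 pp1:1 pp2:1 pp3:1 pp4:1
Op 7: write(P0, v1, 122). refcount(pp1)=1 -> write in place. 5 ppages; refcounts: pp0:2 pp1:1 pp2:1 pp3:1 pp4:1
Op 8: read(P2, v1) -> 121. No state change.
P0: v1 -> pp1 = 122
P1: v1 -> pp3 = 167
P2: v1 -> pp4 = 121

Answer: 122 167 121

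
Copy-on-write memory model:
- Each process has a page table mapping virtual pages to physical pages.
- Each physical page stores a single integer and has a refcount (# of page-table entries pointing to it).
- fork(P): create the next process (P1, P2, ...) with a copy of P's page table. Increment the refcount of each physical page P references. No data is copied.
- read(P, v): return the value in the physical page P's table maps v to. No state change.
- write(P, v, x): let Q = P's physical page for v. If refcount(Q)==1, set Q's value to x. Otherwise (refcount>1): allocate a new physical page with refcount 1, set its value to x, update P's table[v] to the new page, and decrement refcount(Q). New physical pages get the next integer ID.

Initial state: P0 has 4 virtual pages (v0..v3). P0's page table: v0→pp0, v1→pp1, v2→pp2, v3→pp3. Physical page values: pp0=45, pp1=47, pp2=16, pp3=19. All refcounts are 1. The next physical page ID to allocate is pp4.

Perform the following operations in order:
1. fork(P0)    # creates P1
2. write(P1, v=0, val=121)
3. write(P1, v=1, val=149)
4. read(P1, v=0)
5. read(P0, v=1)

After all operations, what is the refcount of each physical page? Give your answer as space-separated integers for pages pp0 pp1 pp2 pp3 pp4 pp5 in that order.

Op 1: fork(P0) -> P1. 4 ppages; refcounts: pp0:2 pp1:2 pp2:2 pp3:2
Op 2: write(P1, v0, 121). refcount(pp0)=2>1 -> COPY to pp4. 5 ppages; refcounts: pp0:1 pp1:2 pp2:2 pp3:2 pp4:1
Op 3: write(P1, v1, 149). refcount(pp1)=2>1 -> COPY to pp5. 6 ppages; refcounts: pp0:1 pp1:1 pp2:2 pp3:2 pp4:1 pp5:1
Op 4: read(P1, v0) -> 121. No state change.
Op 5: read(P0, v1) -> 47. No state change.

Answer: 1 1 2 2 1 1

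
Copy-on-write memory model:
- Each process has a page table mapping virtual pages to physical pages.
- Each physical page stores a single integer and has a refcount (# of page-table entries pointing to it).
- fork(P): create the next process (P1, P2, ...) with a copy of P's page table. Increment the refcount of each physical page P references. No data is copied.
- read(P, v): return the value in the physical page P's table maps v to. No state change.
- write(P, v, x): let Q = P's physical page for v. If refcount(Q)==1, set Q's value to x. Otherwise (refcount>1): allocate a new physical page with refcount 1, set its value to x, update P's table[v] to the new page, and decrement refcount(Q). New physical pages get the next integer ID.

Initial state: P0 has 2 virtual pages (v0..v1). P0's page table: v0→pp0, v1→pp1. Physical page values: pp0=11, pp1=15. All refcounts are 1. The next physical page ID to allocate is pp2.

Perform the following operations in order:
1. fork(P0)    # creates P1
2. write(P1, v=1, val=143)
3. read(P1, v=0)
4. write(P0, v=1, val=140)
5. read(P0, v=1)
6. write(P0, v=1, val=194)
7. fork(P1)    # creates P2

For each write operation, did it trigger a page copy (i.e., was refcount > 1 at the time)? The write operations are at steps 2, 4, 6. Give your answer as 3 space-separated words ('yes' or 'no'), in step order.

Op 1: fork(P0) -> P1. 2 ppages; refcounts: pp0:2 pp1:2
Op 2: write(P1, v1, 143). refcount(pp1)=2>1 -> COPY to pp2. 3 ppages; refcounts: pp0:2 pp1:1 pp2:1
Op 3: read(P1, v0) -> 11. No state change.
Op 4: write(P0, v1, 140). refcount(pp1)=1 -> write in place. 3 ppages; refcounts: pp0:2 pp1:1 pp2:1
Op 5: read(P0, v1) -> 140. No state change.
Op 6: write(P0, v1, 194). refcount(pp1)=1 -> write in place. 3 ppages; refcounts: pp0:2 pp1:1 pp2:1
Op 7: fork(P1) -> P2. 3 ppages; refcounts: pp0:3 pp1:1 pp2:2

yes no no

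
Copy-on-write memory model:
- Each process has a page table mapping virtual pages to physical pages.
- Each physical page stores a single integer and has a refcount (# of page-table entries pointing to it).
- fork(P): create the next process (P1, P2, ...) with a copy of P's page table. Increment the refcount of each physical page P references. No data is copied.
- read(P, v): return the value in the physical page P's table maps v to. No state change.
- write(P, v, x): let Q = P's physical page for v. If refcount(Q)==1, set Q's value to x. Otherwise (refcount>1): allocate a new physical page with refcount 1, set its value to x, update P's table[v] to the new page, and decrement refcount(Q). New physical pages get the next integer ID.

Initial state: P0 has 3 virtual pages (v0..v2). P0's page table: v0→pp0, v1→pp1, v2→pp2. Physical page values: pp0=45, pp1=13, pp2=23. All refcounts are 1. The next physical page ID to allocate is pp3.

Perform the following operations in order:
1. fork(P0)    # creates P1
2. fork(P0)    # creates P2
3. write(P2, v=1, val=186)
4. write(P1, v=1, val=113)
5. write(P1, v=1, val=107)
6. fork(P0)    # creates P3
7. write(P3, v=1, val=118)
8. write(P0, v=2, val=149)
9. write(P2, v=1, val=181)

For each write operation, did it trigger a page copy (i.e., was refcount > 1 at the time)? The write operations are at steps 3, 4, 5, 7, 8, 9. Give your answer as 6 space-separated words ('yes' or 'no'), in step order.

Op 1: fork(P0) -> P1. 3 ppages; refcounts: pp0:2 pp1:2 pp2:2
Op 2: fork(P0) -> P2. 3 ppages; refcounts: pp0:3 pp1:3 pp2:3
Op 3: write(P2, v1, 186). refcount(pp1)=3>1 -> COPY to pp3. 4 ppages; refcounts: pp0:3 pp1:2 pp2:3 pp3:1
Op 4: write(P1, v1, 113). refcount(pp1)=2>1 -> COPY to pp4. 5 ppages; refcounts: pp0:3 pp1:1 pp2:3 pp3:1 pp4:1
Op 5: write(P1, v1, 107). refcount(pp4)=1 -> write in place. 5 ppages; refcounts: pp0:3 pp1:1 pp2:3 pp3:1 pp4:1
Op 6: fork(P0) -> P3. 5 ppages; refcounts: pp0:4 pp1:2 pp2:4 pp3:1 pp4:1
Op 7: write(P3, v1, 118). refcount(pp1)=2>1 -> COPY to pp5. 6 ppages; refcounts: pp0:4 pp1:1 pp2:4 pp3:1 pp4:1 pp5:1
Op 8: write(P0, v2, 149). refcount(pp2)=4>1 -> COPY to pp6. 7 ppages; refcounts: pp0:4 pp1:1 pp2:3 pp3:1 pp4:1 pp5:1 pp6:1
Op 9: write(P2, v1, 181). refcount(pp3)=1 -> write in place. 7 ppages; refcounts: pp0:4 pp1:1 pp2:3 pp3:1 pp4:1 pp5:1 pp6:1

yes yes no yes yes no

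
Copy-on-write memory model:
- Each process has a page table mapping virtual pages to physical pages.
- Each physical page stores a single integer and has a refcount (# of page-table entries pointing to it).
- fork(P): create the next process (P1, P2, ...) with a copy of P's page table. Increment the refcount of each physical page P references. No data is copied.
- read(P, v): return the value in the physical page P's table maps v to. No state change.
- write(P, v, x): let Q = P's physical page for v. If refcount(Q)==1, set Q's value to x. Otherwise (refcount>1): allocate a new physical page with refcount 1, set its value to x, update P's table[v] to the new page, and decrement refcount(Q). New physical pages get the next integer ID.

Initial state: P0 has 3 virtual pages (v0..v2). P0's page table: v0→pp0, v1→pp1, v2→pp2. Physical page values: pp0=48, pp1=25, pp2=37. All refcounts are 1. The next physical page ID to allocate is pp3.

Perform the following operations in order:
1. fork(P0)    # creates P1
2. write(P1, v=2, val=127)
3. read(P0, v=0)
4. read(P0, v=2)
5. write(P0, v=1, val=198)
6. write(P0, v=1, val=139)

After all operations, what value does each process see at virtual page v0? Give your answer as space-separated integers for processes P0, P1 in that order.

Op 1: fork(P0) -> P1. 3 ppages; refcounts: pp0:2 pp1:2 pp2:2
Op 2: write(P1, v2, 127). refcount(pp2)=2>1 -> COPY to pp3. 4 ppages; refcounts: pp0:2 pp1:2 pp2:1 pp3:1
Op 3: read(P0, v0) -> 48. No state change.
Op 4: read(P0, v2) -> 37. No state change.
Op 5: write(P0, v1, 198). refcount(pp1)=2>1 -> COPY to pp4. 5 ppages; refcounts: pp0:2 pp1:1 pp2:1 pp3:1 pp4:1
Op 6: write(P0, v1, 139). refcount(pp4)=1 -> write in place. 5 ppages; refcounts: pp0:2 pp1:1 pp2:1 pp3:1 pp4:1
P0: v0 -> pp0 = 48
P1: v0 -> pp0 = 48

Answer: 48 48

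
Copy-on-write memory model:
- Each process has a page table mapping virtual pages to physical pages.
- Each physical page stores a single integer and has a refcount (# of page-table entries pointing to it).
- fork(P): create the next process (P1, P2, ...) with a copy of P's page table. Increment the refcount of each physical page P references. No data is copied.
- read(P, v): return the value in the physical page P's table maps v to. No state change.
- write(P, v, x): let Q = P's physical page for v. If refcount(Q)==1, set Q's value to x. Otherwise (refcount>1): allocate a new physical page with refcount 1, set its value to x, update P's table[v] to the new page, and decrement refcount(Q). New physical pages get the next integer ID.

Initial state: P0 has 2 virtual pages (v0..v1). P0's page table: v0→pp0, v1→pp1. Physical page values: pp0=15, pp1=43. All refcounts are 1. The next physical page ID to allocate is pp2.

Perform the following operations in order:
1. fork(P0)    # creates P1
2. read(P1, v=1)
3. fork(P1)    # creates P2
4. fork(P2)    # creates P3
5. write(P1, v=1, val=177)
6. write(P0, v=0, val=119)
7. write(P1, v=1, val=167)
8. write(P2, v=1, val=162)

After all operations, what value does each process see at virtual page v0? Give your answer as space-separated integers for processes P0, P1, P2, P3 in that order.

Op 1: fork(P0) -> P1. 2 ppages; refcounts: pp0:2 pp1:2
Op 2: read(P1, v1) -> 43. No state change.
Op 3: fork(P1) -> P2. 2 ppages; refcounts: pp0:3 pp1:3
Op 4: fork(P2) -> P3. 2 ppages; refcounts: pp0:4 pp1:4
Op 5: write(P1, v1, 177). refcount(pp1)=4>1 -> COPY to pp2. 3 ppages; refcounts: pp0:4 pp1:3 pp2:1
Op 6: write(P0, v0, 119). refcount(pp0)=4>1 -> COPY to pp3. 4 ppages; refcounts: pp0:3 pp1:3 pp2:1 pp3:1
Op 7: write(P1, v1, 167). refcount(pp2)=1 -> write in place. 4 ppages; refcounts: pp0:3 pp1:3 pp2:1 pp3:1
Op 8: write(P2, v1, 162). refcount(pp1)=3>1 -> COPY to pp4. 5 ppages; refcounts: pp0:3 pp1:2 pp2:1 pp3:1 pp4:1
P0: v0 -> pp3 = 119
P1: v0 -> pp0 = 15
P2: v0 -> pp0 = 15
P3: v0 -> pp0 = 15

Answer: 119 15 15 15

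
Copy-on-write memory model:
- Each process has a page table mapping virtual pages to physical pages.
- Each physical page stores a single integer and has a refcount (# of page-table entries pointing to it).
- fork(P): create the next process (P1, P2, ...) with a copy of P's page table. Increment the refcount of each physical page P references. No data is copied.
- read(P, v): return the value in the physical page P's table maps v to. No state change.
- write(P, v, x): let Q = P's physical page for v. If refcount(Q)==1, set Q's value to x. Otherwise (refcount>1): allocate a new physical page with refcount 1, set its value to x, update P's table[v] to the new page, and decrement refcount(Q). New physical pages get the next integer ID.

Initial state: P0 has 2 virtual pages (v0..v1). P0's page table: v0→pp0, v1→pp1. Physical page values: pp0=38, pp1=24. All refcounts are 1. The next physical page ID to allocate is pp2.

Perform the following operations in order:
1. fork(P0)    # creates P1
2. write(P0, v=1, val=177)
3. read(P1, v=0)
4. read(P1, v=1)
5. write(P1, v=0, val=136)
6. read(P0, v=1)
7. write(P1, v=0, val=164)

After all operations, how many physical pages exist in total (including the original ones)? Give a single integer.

Op 1: fork(P0) -> P1. 2 ppages; refcounts: pp0:2 pp1:2
Op 2: write(P0, v1, 177). refcount(pp1)=2>1 -> COPY to pp2. 3 ppages; refcounts: pp0:2 pp1:1 pp2:1
Op 3: read(P1, v0) -> 38. No state change.
Op 4: read(P1, v1) -> 24. No state change.
Op 5: write(P1, v0, 136). refcount(pp0)=2>1 -> COPY to pp3. 4 ppages; refcounts: pp0:1 pp1:1 pp2:1 pp3:1
Op 6: read(P0, v1) -> 177. No state change.
Op 7: write(P1, v0, 164). refcount(pp3)=1 -> write in place. 4 ppages; refcounts: pp0:1 pp1:1 pp2:1 pp3:1

Answer: 4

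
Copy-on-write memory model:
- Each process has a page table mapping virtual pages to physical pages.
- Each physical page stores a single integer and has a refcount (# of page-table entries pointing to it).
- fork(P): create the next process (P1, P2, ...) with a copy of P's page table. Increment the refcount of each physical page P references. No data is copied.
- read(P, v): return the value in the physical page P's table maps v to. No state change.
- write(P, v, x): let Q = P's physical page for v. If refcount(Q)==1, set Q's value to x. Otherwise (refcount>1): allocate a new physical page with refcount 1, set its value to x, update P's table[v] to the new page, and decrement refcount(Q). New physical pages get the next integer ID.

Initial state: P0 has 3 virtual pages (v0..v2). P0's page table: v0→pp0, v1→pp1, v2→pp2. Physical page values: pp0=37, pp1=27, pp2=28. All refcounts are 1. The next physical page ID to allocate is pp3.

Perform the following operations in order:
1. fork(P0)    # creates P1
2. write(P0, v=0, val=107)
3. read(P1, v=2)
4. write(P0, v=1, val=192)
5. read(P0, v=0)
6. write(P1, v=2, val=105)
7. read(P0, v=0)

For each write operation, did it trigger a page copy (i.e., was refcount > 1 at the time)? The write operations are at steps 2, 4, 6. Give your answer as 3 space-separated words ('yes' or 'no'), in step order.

Op 1: fork(P0) -> P1. 3 ppages; refcounts: pp0:2 pp1:2 pp2:2
Op 2: write(P0, v0, 107). refcount(pp0)=2>1 -> COPY to pp3. 4 ppages; refcounts: pp0:1 pp1:2 pp2:2 pp3:1
Op 3: read(P1, v2) -> 28. No state change.
Op 4: write(P0, v1, 192). refcount(pp1)=2>1 -> COPY to pp4. 5 ppages; refcounts: pp0:1 pp1:1 pp2:2 pp3:1 pp4:1
Op 5: read(P0, v0) -> 107. No state change.
Op 6: write(P1, v2, 105). refcount(pp2)=2>1 -> COPY to pp5. 6 ppages; refcounts: pp0:1 pp1:1 pp2:1 pp3:1 pp4:1 pp5:1
Op 7: read(P0, v0) -> 107. No state change.

yes yes yes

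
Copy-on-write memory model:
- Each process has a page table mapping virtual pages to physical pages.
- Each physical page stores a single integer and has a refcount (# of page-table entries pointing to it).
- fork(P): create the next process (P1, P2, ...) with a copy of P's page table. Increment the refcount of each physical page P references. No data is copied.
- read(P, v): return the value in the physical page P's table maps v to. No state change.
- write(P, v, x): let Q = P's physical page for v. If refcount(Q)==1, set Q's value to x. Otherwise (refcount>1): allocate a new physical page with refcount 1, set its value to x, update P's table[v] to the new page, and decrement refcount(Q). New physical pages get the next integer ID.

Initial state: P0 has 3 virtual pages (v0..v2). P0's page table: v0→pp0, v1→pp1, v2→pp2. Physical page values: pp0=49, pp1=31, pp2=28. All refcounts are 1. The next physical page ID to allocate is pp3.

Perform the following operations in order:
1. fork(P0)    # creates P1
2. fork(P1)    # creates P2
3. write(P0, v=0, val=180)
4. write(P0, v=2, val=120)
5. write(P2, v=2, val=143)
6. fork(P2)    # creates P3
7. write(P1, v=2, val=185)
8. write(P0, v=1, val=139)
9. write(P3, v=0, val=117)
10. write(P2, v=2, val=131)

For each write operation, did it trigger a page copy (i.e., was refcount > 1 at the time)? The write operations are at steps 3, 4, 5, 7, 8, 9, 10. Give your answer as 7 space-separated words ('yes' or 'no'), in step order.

Op 1: fork(P0) -> P1. 3 ppages; refcounts: pp0:2 pp1:2 pp2:2
Op 2: fork(P1) -> P2. 3 ppages; refcounts: pp0:3 pp1:3 pp2:3
Op 3: write(P0, v0, 180). refcount(pp0)=3>1 -> COPY to pp3. 4 ppages; refcounts: pp0:2 pp1:3 pp2:3 pp3:1
Op 4: write(P0, v2, 120). refcount(pp2)=3>1 -> COPY to pp4. 5 ppages; refcounts: pp0:2 pp1:3 pp2:2 pp3:1 pp4:1
Op 5: write(P2, v2, 143). refcount(pp2)=2>1 -> COPY to pp5. 6 ppages; refcounts: pp0:2 pp1:3 pp2:1 pp3:1 pp4:1 pp5:1
Op 6: fork(P2) -> P3. 6 ppages; refcounts: pp0:3 pp1:4 pp2:1 pp3:1 pp4:1 pp5:2
Op 7: write(P1, v2, 185). refcount(pp2)=1 -> write in place. 6 ppages; refcounts: pp0:3 pp1:4 pp2:1 pp3:1 pp4:1 pp5:2
Op 8: write(P0, v1, 139). refcount(pp1)=4>1 -> COPY to pp6. 7 ppages; refcounts: pp0:3 pp1:3 pp2:1 pp3:1 pp4:1 pp5:2 pp6:1
Op 9: write(P3, v0, 117). refcount(pp0)=3>1 -> COPY to pp7. 8 ppages; refcounts: pp0:2 pp1:3 pp2:1 pp3:1 pp4:1 pp5:2 pp6:1 pp7:1
Op 10: write(P2, v2, 131). refcount(pp5)=2>1 -> COPY to pp8. 9 ppages; refcounts: pp0:2 pp1:3 pp2:1 pp3:1 pp4:1 pp5:1 pp6:1 pp7:1 pp8:1

yes yes yes no yes yes yes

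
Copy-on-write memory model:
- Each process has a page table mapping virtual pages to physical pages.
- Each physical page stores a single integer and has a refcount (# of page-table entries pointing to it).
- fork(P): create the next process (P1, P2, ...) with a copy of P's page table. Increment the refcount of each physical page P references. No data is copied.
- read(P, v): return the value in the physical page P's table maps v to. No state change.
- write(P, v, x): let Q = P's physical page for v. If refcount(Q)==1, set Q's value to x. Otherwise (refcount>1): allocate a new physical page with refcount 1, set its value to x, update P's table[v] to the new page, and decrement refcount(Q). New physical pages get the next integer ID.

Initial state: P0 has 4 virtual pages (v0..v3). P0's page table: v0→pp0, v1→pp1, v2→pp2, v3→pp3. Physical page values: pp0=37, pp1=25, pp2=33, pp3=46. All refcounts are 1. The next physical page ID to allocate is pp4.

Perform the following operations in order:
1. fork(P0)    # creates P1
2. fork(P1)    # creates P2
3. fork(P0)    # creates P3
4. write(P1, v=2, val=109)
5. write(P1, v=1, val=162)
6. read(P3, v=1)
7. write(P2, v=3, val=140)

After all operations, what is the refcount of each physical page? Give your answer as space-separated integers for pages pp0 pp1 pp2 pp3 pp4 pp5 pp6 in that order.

Op 1: fork(P0) -> P1. 4 ppages; refcounts: pp0:2 pp1:2 pp2:2 pp3:2
Op 2: fork(P1) -> P2. 4 ppages; refcounts: pp0:3 pp1:3 pp2:3 pp3:3
Op 3: fork(P0) -> P3. 4 ppages; refcounts: pp0:4 pp1:4 pp2:4 pp3:4
Op 4: write(P1, v2, 109). refcount(pp2)=4>1 -> COPY to pp4. 5 ppages; refcounts: pp0:4 pp1:4 pp2:3 pp3:4 pp4:1
Op 5: write(P1, v1, 162). refcount(pp1)=4>1 -> COPY to pp5. 6 ppages; refcounts: pp0:4 pp1:3 pp2:3 pp3:4 pp4:1 pp5:1
Op 6: read(P3, v1) -> 25. No state change.
Op 7: write(P2, v3, 140). refcount(pp3)=4>1 -> COPY to pp6. 7 ppages; refcounts: pp0:4 pp1:3 pp2:3 pp3:3 pp4:1 pp5:1 pp6:1

Answer: 4 3 3 3 1 1 1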